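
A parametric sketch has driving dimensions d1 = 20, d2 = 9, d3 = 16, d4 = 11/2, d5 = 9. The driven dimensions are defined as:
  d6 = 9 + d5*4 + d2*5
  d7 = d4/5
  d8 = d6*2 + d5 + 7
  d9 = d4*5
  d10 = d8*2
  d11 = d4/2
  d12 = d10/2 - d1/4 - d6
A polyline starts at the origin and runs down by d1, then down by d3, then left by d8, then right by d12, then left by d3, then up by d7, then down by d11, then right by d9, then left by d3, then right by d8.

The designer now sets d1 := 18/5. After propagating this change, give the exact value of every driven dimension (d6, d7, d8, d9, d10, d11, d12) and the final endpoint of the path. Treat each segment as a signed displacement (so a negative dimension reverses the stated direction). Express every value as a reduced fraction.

Apply edit: d1 := 18/5
  d6 = 9 + d5*4 + d2*5 = 90
  d7 = d4/5 = 11/10
  d8 = d6*2 + d5 + 7 = 196
  d9 = d4*5 = 55/2
  d10 = d8*2 = 392
  d11 = d4/2 = 11/4
  d12 = d10/2 - d1/4 - d6 = 1051/10
Walk from origin (0, 0):
  seg 1: down by d1 = 18/5 → (0, -18/5)
  seg 2: down by d3 = 16 → (0, -98/5)
  seg 3: left by d8 = 196 → (-196, -98/5)
  seg 4: right by d12 = 1051/10 → (-909/10, -98/5)
  seg 5: left by d3 = 16 → (-1069/10, -98/5)
  seg 6: up by d7 = 11/10 → (-1069/10, -37/2)
  seg 7: down by d11 = 11/4 → (-1069/10, -85/4)
  seg 8: right by d9 = 55/2 → (-397/5, -85/4)
  seg 9: left by d3 = 16 → (-477/5, -85/4)
  seg 10: right by d8 = 196 → (503/5, -85/4)

d6 = 90
d7 = 11/10
d8 = 196
d9 = 55/2
d10 = 392
d11 = 11/4
d12 = 1051/10
endpoint = (503/5, -85/4)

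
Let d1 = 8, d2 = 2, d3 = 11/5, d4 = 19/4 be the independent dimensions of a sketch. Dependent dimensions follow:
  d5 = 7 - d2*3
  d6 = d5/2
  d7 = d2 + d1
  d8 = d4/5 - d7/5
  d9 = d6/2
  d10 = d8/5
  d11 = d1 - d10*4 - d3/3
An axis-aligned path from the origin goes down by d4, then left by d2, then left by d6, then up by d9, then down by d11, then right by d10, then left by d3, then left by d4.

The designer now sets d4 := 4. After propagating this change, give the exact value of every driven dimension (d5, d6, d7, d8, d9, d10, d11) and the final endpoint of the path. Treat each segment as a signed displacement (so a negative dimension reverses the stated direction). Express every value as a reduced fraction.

Apply edit: d4 := 4
  d5 = 7 - d2*3 = 1
  d6 = d5/2 = 1/2
  d7 = d2 + d1 = 10
  d8 = d4/5 - d7/5 = -6/5
  d9 = d6/2 = 1/4
  d10 = d8/5 = -6/25
  d11 = d1 - d10*4 - d3/3 = 617/75
Walk from origin (0, 0):
  seg 1: down by d4 = 4 → (0, -4)
  seg 2: left by d2 = 2 → (-2, -4)
  seg 3: left by d6 = 1/2 → (-5/2, -4)
  seg 4: up by d9 = 1/4 → (-5/2, -15/4)
  seg 5: down by d11 = 617/75 → (-5/2, -3593/300)
  seg 6: right by d10 = -6/25 → (-137/50, -3593/300)
  seg 7: left by d3 = 11/5 → (-247/50, -3593/300)
  seg 8: left by d4 = 4 → (-447/50, -3593/300)

d5 = 1
d6 = 1/2
d7 = 10
d8 = -6/5
d9 = 1/4
d10 = -6/25
d11 = 617/75
endpoint = (-447/50, -3593/300)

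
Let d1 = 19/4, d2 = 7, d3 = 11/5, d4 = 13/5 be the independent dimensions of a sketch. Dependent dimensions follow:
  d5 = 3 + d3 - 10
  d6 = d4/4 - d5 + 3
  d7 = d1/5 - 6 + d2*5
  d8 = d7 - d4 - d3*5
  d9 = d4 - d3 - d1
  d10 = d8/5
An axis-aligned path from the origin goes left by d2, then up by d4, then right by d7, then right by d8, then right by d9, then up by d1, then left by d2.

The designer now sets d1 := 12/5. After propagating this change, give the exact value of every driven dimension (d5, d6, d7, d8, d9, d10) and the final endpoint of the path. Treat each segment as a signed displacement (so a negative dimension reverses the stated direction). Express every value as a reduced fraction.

Apply edit: d1 := 12/5
  d5 = 3 + d3 - 10 = -24/5
  d6 = d4/4 - d5 + 3 = 169/20
  d7 = d1/5 - 6 + d2*5 = 737/25
  d8 = d7 - d4 - d3*5 = 397/25
  d9 = d4 - d3 - d1 = -2
  d10 = d8/5 = 397/125
Walk from origin (0, 0):
  seg 1: left by d2 = 7 → (-7, 0)
  seg 2: up by d4 = 13/5 → (-7, 13/5)
  seg 3: right by d7 = 737/25 → (562/25, 13/5)
  seg 4: right by d8 = 397/25 → (959/25, 13/5)
  seg 5: right by d9 = -2 → (909/25, 13/5)
  seg 6: up by d1 = 12/5 → (909/25, 5)
  seg 7: left by d2 = 7 → (734/25, 5)

d5 = -24/5
d6 = 169/20
d7 = 737/25
d8 = 397/25
d9 = -2
d10 = 397/125
endpoint = (734/25, 5)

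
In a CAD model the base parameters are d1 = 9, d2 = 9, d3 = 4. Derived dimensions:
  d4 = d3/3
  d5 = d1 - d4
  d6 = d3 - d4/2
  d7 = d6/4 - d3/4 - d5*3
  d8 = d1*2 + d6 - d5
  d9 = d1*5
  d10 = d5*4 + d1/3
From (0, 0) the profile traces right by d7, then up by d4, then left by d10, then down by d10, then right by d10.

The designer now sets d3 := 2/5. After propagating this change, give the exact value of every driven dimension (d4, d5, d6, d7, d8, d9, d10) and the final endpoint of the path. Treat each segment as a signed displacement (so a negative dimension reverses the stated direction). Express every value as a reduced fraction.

Apply edit: d3 := 2/5
  d4 = d3/3 = 2/15
  d5 = d1 - d4 = 133/15
  d6 = d3 - d4/2 = 1/3
  d7 = d6/4 - d3/4 - d5*3 = -1597/60
  d8 = d1*2 + d6 - d5 = 142/15
  d9 = d1*5 = 45
  d10 = d5*4 + d1/3 = 577/15
Walk from origin (0, 0):
  seg 1: right by d7 = -1597/60 → (-1597/60, 0)
  seg 2: up by d4 = 2/15 → (-1597/60, 2/15)
  seg 3: left by d10 = 577/15 → (-781/12, 2/15)
  seg 4: down by d10 = 577/15 → (-781/12, -115/3)
  seg 5: right by d10 = 577/15 → (-1597/60, -115/3)

d4 = 2/15
d5 = 133/15
d6 = 1/3
d7 = -1597/60
d8 = 142/15
d9 = 45
d10 = 577/15
endpoint = (-1597/60, -115/3)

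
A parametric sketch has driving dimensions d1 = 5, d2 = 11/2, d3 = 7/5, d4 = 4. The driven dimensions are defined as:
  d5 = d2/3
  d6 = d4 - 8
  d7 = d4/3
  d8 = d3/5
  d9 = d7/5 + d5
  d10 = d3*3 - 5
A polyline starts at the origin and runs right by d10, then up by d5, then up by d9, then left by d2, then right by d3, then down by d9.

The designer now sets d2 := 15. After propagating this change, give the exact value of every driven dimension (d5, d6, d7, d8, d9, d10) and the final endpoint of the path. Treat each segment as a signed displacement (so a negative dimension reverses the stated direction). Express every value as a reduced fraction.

Apply edit: d2 := 15
  d5 = d2/3 = 5
  d6 = d4 - 8 = -4
  d7 = d4/3 = 4/3
  d8 = d3/5 = 7/25
  d9 = d7/5 + d5 = 79/15
  d10 = d3*3 - 5 = -4/5
Walk from origin (0, 0):
  seg 1: right by d10 = -4/5 → (-4/5, 0)
  seg 2: up by d5 = 5 → (-4/5, 5)
  seg 3: up by d9 = 79/15 → (-4/5, 154/15)
  seg 4: left by d2 = 15 → (-79/5, 154/15)
  seg 5: right by d3 = 7/5 → (-72/5, 154/15)
  seg 6: down by d9 = 79/15 → (-72/5, 5)

d5 = 5
d6 = -4
d7 = 4/3
d8 = 7/25
d9 = 79/15
d10 = -4/5
endpoint = (-72/5, 5)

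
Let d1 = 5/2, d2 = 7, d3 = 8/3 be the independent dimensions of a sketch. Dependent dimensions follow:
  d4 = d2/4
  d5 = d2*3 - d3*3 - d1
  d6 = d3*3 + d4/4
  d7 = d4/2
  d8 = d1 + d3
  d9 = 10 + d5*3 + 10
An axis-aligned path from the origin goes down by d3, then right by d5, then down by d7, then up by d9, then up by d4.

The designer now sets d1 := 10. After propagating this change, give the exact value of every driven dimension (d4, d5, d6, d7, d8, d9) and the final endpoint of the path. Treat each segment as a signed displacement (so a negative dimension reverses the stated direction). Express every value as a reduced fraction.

d4 = 7/4
d5 = 3
d6 = 135/16
d7 = 7/8
d8 = 38/3
d9 = 29
endpoint = (3, 653/24)

Apply edit: d1 := 10
  d4 = d2/4 = 7/4
  d5 = d2*3 - d3*3 - d1 = 3
  d6 = d3*3 + d4/4 = 135/16
  d7 = d4/2 = 7/8
  d8 = d1 + d3 = 38/3
  d9 = 10 + d5*3 + 10 = 29
Walk from origin (0, 0):
  seg 1: down by d3 = 8/3 → (0, -8/3)
  seg 2: right by d5 = 3 → (3, -8/3)
  seg 3: down by d7 = 7/8 → (3, -85/24)
  seg 4: up by d9 = 29 → (3, 611/24)
  seg 5: up by d4 = 7/4 → (3, 653/24)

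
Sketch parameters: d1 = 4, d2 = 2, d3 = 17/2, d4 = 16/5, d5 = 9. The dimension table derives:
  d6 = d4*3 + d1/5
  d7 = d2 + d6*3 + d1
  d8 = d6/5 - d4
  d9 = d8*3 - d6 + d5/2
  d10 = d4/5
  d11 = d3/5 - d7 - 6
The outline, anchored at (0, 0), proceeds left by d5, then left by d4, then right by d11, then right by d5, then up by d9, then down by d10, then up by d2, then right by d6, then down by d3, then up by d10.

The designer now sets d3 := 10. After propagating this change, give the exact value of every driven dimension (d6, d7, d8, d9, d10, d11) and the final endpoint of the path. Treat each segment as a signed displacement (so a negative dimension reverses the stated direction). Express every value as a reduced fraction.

d6 = 52/5
d7 = 186/5
d8 = -28/25
d9 = -463/50
d10 = 16/25
d11 = -206/5
endpoint = (-34, -863/50)

Apply edit: d3 := 10
  d6 = d4*3 + d1/5 = 52/5
  d7 = d2 + d6*3 + d1 = 186/5
  d8 = d6/5 - d4 = -28/25
  d9 = d8*3 - d6 + d5/2 = -463/50
  d10 = d4/5 = 16/25
  d11 = d3/5 - d7 - 6 = -206/5
Walk from origin (0, 0):
  seg 1: left by d5 = 9 → (-9, 0)
  seg 2: left by d4 = 16/5 → (-61/5, 0)
  seg 3: right by d11 = -206/5 → (-267/5, 0)
  seg 4: right by d5 = 9 → (-222/5, 0)
  seg 5: up by d9 = -463/50 → (-222/5, -463/50)
  seg 6: down by d10 = 16/25 → (-222/5, -99/10)
  seg 7: up by d2 = 2 → (-222/5, -79/10)
  seg 8: right by d6 = 52/5 → (-34, -79/10)
  seg 9: down by d3 = 10 → (-34, -179/10)
  seg 10: up by d10 = 16/25 → (-34, -863/50)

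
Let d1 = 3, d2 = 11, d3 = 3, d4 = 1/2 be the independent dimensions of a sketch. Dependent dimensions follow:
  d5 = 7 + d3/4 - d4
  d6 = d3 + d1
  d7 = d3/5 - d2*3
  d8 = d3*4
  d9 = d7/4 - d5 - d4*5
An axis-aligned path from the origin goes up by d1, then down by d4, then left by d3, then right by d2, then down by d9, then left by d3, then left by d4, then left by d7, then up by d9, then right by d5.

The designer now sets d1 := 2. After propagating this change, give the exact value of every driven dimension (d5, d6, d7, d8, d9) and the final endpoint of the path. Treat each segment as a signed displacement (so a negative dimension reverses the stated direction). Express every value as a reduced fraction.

Apply edit: d1 := 2
  d5 = 7 + d3/4 - d4 = 29/4
  d6 = d3 + d1 = 5
  d7 = d3/5 - d2*3 = -162/5
  d8 = d3*4 = 12
  d9 = d7/4 - d5 - d4*5 = -357/20
Walk from origin (0, 0):
  seg 1: up by d1 = 2 → (0, 2)
  seg 2: down by d4 = 1/2 → (0, 3/2)
  seg 3: left by d3 = 3 → (-3, 3/2)
  seg 4: right by d2 = 11 → (8, 3/2)
  seg 5: down by d9 = -357/20 → (8, 387/20)
  seg 6: left by d3 = 3 → (5, 387/20)
  seg 7: left by d4 = 1/2 → (9/2, 387/20)
  seg 8: left by d7 = -162/5 → (369/10, 387/20)
  seg 9: up by d9 = -357/20 → (369/10, 3/2)
  seg 10: right by d5 = 29/4 → (883/20, 3/2)

d5 = 29/4
d6 = 5
d7 = -162/5
d8 = 12
d9 = -357/20
endpoint = (883/20, 3/2)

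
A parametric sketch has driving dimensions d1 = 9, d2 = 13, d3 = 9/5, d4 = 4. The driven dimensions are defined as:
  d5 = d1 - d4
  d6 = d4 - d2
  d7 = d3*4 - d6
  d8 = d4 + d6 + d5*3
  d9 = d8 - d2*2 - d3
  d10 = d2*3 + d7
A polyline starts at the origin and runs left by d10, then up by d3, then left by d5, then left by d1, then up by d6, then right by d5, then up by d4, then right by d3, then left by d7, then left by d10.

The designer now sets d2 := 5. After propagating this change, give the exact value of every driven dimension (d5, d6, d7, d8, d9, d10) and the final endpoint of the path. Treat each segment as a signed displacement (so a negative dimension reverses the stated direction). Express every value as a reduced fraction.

Apply edit: d2 := 5
  d5 = d1 - d4 = 5
  d6 = d4 - d2 = -1
  d7 = d3*4 - d6 = 41/5
  d8 = d4 + d6 + d5*3 = 18
  d9 = d8 - d2*2 - d3 = 31/5
  d10 = d2*3 + d7 = 116/5
Walk from origin (0, 0):
  seg 1: left by d10 = 116/5 → (-116/5, 0)
  seg 2: up by d3 = 9/5 → (-116/5, 9/5)
  seg 3: left by d5 = 5 → (-141/5, 9/5)
  seg 4: left by d1 = 9 → (-186/5, 9/5)
  seg 5: up by d6 = -1 → (-186/5, 4/5)
  seg 6: right by d5 = 5 → (-161/5, 4/5)
  seg 7: up by d4 = 4 → (-161/5, 24/5)
  seg 8: right by d3 = 9/5 → (-152/5, 24/5)
  seg 9: left by d7 = 41/5 → (-193/5, 24/5)
  seg 10: left by d10 = 116/5 → (-309/5, 24/5)

d5 = 5
d6 = -1
d7 = 41/5
d8 = 18
d9 = 31/5
d10 = 116/5
endpoint = (-309/5, 24/5)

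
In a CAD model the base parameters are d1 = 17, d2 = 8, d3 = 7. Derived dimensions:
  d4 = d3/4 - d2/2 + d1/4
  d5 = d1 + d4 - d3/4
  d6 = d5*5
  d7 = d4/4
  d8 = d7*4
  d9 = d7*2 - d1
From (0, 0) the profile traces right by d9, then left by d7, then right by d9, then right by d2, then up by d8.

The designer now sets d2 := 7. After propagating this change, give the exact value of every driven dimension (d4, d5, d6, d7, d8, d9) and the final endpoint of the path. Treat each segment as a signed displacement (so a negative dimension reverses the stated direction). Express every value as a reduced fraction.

d4 = 5/2
d5 = 71/4
d6 = 355/4
d7 = 5/8
d8 = 5/2
d9 = -63/4
endpoint = (-201/8, 5/2)

Apply edit: d2 := 7
  d4 = d3/4 - d2/2 + d1/4 = 5/2
  d5 = d1 + d4 - d3/4 = 71/4
  d6 = d5*5 = 355/4
  d7 = d4/4 = 5/8
  d8 = d7*4 = 5/2
  d9 = d7*2 - d1 = -63/4
Walk from origin (0, 0):
  seg 1: right by d9 = -63/4 → (-63/4, 0)
  seg 2: left by d7 = 5/8 → (-131/8, 0)
  seg 3: right by d9 = -63/4 → (-257/8, 0)
  seg 4: right by d2 = 7 → (-201/8, 0)
  seg 5: up by d8 = 5/2 → (-201/8, 5/2)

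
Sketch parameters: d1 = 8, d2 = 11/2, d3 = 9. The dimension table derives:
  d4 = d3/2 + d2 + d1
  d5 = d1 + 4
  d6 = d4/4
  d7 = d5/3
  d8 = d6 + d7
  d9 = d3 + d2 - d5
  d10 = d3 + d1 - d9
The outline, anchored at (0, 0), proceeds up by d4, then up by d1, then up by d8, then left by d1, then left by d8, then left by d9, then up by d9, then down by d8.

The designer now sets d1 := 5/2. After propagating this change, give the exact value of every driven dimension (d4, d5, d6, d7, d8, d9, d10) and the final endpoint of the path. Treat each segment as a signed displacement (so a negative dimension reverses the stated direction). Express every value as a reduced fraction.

Apply edit: d1 := 5/2
  d4 = d3/2 + d2 + d1 = 25/2
  d5 = d1 + 4 = 13/2
  d6 = d4/4 = 25/8
  d7 = d5/3 = 13/6
  d8 = d6 + d7 = 127/24
  d9 = d3 + d2 - d5 = 8
  d10 = d3 + d1 - d9 = 7/2
Walk from origin (0, 0):
  seg 1: up by d4 = 25/2 → (0, 25/2)
  seg 2: up by d1 = 5/2 → (0, 15)
  seg 3: up by d8 = 127/24 → (0, 487/24)
  seg 4: left by d1 = 5/2 → (-5/2, 487/24)
  seg 5: left by d8 = 127/24 → (-187/24, 487/24)
  seg 6: left by d9 = 8 → (-379/24, 487/24)
  seg 7: up by d9 = 8 → (-379/24, 679/24)
  seg 8: down by d8 = 127/24 → (-379/24, 23)

d4 = 25/2
d5 = 13/2
d6 = 25/8
d7 = 13/6
d8 = 127/24
d9 = 8
d10 = 7/2
endpoint = (-379/24, 23)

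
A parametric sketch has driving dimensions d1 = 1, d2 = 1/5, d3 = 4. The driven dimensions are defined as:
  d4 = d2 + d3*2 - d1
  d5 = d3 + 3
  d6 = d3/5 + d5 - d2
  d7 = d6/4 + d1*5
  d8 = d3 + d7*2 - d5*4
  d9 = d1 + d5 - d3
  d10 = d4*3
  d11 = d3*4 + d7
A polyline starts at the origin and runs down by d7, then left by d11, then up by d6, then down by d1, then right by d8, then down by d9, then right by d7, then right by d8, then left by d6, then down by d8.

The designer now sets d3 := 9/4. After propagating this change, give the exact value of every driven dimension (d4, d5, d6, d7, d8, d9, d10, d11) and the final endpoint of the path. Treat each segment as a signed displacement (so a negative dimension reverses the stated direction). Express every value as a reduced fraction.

d4 = 37/10
d5 = 21/4
d6 = 11/2
d7 = 51/8
d8 = -6
d9 = 4
d10 = 111/10
d11 = 123/8
endpoint = (-53/2, 1/8)

Apply edit: d3 := 9/4
  d4 = d2 + d3*2 - d1 = 37/10
  d5 = d3 + 3 = 21/4
  d6 = d3/5 + d5 - d2 = 11/2
  d7 = d6/4 + d1*5 = 51/8
  d8 = d3 + d7*2 - d5*4 = -6
  d9 = d1 + d5 - d3 = 4
  d10 = d4*3 = 111/10
  d11 = d3*4 + d7 = 123/8
Walk from origin (0, 0):
  seg 1: down by d7 = 51/8 → (0, -51/8)
  seg 2: left by d11 = 123/8 → (-123/8, -51/8)
  seg 3: up by d6 = 11/2 → (-123/8, -7/8)
  seg 4: down by d1 = 1 → (-123/8, -15/8)
  seg 5: right by d8 = -6 → (-171/8, -15/8)
  seg 6: down by d9 = 4 → (-171/8, -47/8)
  seg 7: right by d7 = 51/8 → (-15, -47/8)
  seg 8: right by d8 = -6 → (-21, -47/8)
  seg 9: left by d6 = 11/2 → (-53/2, -47/8)
  seg 10: down by d8 = -6 → (-53/2, 1/8)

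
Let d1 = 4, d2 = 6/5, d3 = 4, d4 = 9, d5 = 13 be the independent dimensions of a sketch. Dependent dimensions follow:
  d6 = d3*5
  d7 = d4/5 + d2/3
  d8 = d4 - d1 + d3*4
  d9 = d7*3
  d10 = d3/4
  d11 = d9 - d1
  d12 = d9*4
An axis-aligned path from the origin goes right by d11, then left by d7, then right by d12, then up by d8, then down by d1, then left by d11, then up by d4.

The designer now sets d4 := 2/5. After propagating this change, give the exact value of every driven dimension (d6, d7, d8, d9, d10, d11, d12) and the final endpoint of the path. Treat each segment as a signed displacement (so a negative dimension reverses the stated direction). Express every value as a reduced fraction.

Apply edit: d4 := 2/5
  d6 = d3*5 = 20
  d7 = d4/5 + d2/3 = 12/25
  d8 = d4 - d1 + d3*4 = 62/5
  d9 = d7*3 = 36/25
  d10 = d3/4 = 1
  d11 = d9 - d1 = -64/25
  d12 = d9*4 = 144/25
Walk from origin (0, 0):
  seg 1: right by d11 = -64/25 → (-64/25, 0)
  seg 2: left by d7 = 12/25 → (-76/25, 0)
  seg 3: right by d12 = 144/25 → (68/25, 0)
  seg 4: up by d8 = 62/5 → (68/25, 62/5)
  seg 5: down by d1 = 4 → (68/25, 42/5)
  seg 6: left by d11 = -64/25 → (132/25, 42/5)
  seg 7: up by d4 = 2/5 → (132/25, 44/5)

d6 = 20
d7 = 12/25
d8 = 62/5
d9 = 36/25
d10 = 1
d11 = -64/25
d12 = 144/25
endpoint = (132/25, 44/5)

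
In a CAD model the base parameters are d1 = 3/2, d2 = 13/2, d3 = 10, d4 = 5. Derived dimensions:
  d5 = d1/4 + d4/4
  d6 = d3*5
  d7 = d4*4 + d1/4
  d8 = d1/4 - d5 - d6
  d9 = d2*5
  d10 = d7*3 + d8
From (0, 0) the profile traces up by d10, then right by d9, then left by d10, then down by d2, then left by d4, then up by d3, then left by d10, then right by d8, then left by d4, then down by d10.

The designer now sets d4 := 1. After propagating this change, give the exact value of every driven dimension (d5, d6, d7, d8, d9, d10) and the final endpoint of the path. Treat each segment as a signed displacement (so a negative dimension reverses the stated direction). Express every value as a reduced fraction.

Apply edit: d4 := 1
  d5 = d1/4 + d4/4 = 5/8
  d6 = d3*5 = 50
  d7 = d4*4 + d1/4 = 35/8
  d8 = d1/4 - d5 - d6 = -201/4
  d9 = d2*5 = 65/2
  d10 = d7*3 + d8 = -297/8
Walk from origin (0, 0):
  seg 1: up by d10 = -297/8 → (0, -297/8)
  seg 2: right by d9 = 65/2 → (65/2, -297/8)
  seg 3: left by d10 = -297/8 → (557/8, -297/8)
  seg 4: down by d2 = 13/2 → (557/8, -349/8)
  seg 5: left by d4 = 1 → (549/8, -349/8)
  seg 6: up by d3 = 10 → (549/8, -269/8)
  seg 7: left by d10 = -297/8 → (423/4, -269/8)
  seg 8: right by d8 = -201/4 → (111/2, -269/8)
  seg 9: left by d4 = 1 → (109/2, -269/8)
  seg 10: down by d10 = -297/8 → (109/2, 7/2)

d5 = 5/8
d6 = 50
d7 = 35/8
d8 = -201/4
d9 = 65/2
d10 = -297/8
endpoint = (109/2, 7/2)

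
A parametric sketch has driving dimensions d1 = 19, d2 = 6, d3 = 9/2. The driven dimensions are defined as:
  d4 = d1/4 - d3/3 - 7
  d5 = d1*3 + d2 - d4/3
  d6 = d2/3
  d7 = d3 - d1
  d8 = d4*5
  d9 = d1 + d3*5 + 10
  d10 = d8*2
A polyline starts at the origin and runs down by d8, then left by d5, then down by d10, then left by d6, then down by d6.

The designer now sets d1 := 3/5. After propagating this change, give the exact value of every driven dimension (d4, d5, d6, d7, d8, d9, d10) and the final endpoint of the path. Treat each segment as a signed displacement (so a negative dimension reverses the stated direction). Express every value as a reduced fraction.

Apply edit: d1 := 3/5
  d4 = d1/4 - d3/3 - 7 = -167/20
  d5 = d1*3 + d2 - d4/3 = 127/12
  d6 = d2/3 = 2
  d7 = d3 - d1 = 39/10
  d8 = d4*5 = -167/4
  d9 = d1 + d3*5 + 10 = 331/10
  d10 = d8*2 = -167/2
Walk from origin (0, 0):
  seg 1: down by d8 = -167/4 → (0, 167/4)
  seg 2: left by d5 = 127/12 → (-127/12, 167/4)
  seg 3: down by d10 = -167/2 → (-127/12, 501/4)
  seg 4: left by d6 = 2 → (-151/12, 501/4)
  seg 5: down by d6 = 2 → (-151/12, 493/4)

d4 = -167/20
d5 = 127/12
d6 = 2
d7 = 39/10
d8 = -167/4
d9 = 331/10
d10 = -167/2
endpoint = (-151/12, 493/4)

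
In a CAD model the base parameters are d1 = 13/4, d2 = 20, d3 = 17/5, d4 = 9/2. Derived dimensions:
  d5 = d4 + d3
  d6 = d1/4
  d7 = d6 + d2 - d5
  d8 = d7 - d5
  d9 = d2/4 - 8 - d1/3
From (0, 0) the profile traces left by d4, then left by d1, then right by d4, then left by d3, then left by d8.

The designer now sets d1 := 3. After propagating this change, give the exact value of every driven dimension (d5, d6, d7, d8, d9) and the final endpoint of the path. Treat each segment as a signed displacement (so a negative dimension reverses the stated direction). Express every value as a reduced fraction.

Apply edit: d1 := 3
  d5 = d4 + d3 = 79/10
  d6 = d1/4 = 3/4
  d7 = d6 + d2 - d5 = 257/20
  d8 = d7 - d5 = 99/20
  d9 = d2/4 - 8 - d1/3 = -4
Walk from origin (0, 0):
  seg 1: left by d4 = 9/2 → (-9/2, 0)
  seg 2: left by d1 = 3 → (-15/2, 0)
  seg 3: right by d4 = 9/2 → (-3, 0)
  seg 4: left by d3 = 17/5 → (-32/5, 0)
  seg 5: left by d8 = 99/20 → (-227/20, 0)

d5 = 79/10
d6 = 3/4
d7 = 257/20
d8 = 99/20
d9 = -4
endpoint = (-227/20, 0)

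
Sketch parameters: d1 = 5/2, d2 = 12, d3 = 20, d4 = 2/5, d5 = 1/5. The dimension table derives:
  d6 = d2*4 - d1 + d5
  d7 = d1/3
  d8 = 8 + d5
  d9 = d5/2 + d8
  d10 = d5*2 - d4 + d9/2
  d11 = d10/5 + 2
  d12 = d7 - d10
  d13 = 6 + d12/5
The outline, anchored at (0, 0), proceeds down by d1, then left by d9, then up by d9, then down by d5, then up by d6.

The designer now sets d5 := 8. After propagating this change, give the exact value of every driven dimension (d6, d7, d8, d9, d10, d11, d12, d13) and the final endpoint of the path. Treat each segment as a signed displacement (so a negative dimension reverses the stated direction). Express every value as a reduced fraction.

Apply edit: d5 := 8
  d6 = d2*4 - d1 + d5 = 107/2
  d7 = d1/3 = 5/6
  d8 = 8 + d5 = 16
  d9 = d5/2 + d8 = 20
  d10 = d5*2 - d4 + d9/2 = 128/5
  d11 = d10/5 + 2 = 178/25
  d12 = d7 - d10 = -743/30
  d13 = 6 + d12/5 = 157/150
Walk from origin (0, 0):
  seg 1: down by d1 = 5/2 → (0, -5/2)
  seg 2: left by d9 = 20 → (-20, -5/2)
  seg 3: up by d9 = 20 → (-20, 35/2)
  seg 4: down by d5 = 8 → (-20, 19/2)
  seg 5: up by d6 = 107/2 → (-20, 63)

d6 = 107/2
d7 = 5/6
d8 = 16
d9 = 20
d10 = 128/5
d11 = 178/25
d12 = -743/30
d13 = 157/150
endpoint = (-20, 63)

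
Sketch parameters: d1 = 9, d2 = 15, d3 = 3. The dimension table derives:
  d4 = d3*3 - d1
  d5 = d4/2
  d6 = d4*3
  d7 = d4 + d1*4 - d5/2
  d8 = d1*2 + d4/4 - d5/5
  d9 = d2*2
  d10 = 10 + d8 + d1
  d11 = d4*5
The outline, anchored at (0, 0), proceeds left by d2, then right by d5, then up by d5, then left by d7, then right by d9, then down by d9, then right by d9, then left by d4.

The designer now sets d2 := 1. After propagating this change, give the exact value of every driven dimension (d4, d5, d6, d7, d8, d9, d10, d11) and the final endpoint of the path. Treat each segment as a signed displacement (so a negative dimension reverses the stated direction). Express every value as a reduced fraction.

d4 = 0
d5 = 0
d6 = 0
d7 = 36
d8 = 18
d9 = 2
d10 = 37
d11 = 0
endpoint = (-33, -2)

Apply edit: d2 := 1
  d4 = d3*3 - d1 = 0
  d5 = d4/2 = 0
  d6 = d4*3 = 0
  d7 = d4 + d1*4 - d5/2 = 36
  d8 = d1*2 + d4/4 - d5/5 = 18
  d9 = d2*2 = 2
  d10 = 10 + d8 + d1 = 37
  d11 = d4*5 = 0
Walk from origin (0, 0):
  seg 1: left by d2 = 1 → (-1, 0)
  seg 2: right by d5 = 0 → (-1, 0)
  seg 3: up by d5 = 0 → (-1, 0)
  seg 4: left by d7 = 36 → (-37, 0)
  seg 5: right by d9 = 2 → (-35, 0)
  seg 6: down by d9 = 2 → (-35, -2)
  seg 7: right by d9 = 2 → (-33, -2)
  seg 8: left by d4 = 0 → (-33, -2)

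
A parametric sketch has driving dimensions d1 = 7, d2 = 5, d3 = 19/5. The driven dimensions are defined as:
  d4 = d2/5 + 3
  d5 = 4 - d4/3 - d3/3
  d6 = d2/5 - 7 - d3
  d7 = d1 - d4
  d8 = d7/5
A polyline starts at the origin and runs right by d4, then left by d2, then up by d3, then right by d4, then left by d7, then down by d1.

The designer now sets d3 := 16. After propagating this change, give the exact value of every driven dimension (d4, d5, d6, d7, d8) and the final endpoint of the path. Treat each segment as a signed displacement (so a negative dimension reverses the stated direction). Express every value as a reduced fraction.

Apply edit: d3 := 16
  d4 = d2/5 + 3 = 4
  d5 = 4 - d4/3 - d3/3 = -8/3
  d6 = d2/5 - 7 - d3 = -22
  d7 = d1 - d4 = 3
  d8 = d7/5 = 3/5
Walk from origin (0, 0):
  seg 1: right by d4 = 4 → (4, 0)
  seg 2: left by d2 = 5 → (-1, 0)
  seg 3: up by d3 = 16 → (-1, 16)
  seg 4: right by d4 = 4 → (3, 16)
  seg 5: left by d7 = 3 → (0, 16)
  seg 6: down by d1 = 7 → (0, 9)

d4 = 4
d5 = -8/3
d6 = -22
d7 = 3
d8 = 3/5
endpoint = (0, 9)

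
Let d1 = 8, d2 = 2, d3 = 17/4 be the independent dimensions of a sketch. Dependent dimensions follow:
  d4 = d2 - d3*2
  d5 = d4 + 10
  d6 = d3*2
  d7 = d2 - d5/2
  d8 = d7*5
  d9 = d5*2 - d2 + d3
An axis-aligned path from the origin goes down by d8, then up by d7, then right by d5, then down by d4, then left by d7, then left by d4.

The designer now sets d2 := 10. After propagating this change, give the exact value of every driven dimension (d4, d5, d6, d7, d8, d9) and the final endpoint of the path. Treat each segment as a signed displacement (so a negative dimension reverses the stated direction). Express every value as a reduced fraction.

d4 = 3/2
d5 = 23/2
d6 = 17/2
d7 = 17/4
d8 = 85/4
d9 = 69/4
endpoint = (23/4, -37/2)

Apply edit: d2 := 10
  d4 = d2 - d3*2 = 3/2
  d5 = d4 + 10 = 23/2
  d6 = d3*2 = 17/2
  d7 = d2 - d5/2 = 17/4
  d8 = d7*5 = 85/4
  d9 = d5*2 - d2 + d3 = 69/4
Walk from origin (0, 0):
  seg 1: down by d8 = 85/4 → (0, -85/4)
  seg 2: up by d7 = 17/4 → (0, -17)
  seg 3: right by d5 = 23/2 → (23/2, -17)
  seg 4: down by d4 = 3/2 → (23/2, -37/2)
  seg 5: left by d7 = 17/4 → (29/4, -37/2)
  seg 6: left by d4 = 3/2 → (23/4, -37/2)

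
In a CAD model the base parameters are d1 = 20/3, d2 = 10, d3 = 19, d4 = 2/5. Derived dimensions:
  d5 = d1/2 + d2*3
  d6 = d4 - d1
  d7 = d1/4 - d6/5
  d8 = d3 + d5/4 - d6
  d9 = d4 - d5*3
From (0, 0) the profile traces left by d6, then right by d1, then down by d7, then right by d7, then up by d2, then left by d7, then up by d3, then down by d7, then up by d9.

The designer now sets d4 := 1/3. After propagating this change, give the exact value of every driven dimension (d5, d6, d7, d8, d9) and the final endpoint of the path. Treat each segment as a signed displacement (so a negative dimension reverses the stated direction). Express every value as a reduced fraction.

d5 = 100/3
d6 = -19/3
d7 = 44/15
d8 = 101/3
d9 = -299/3
endpoint = (13, -1148/15)

Apply edit: d4 := 1/3
  d5 = d1/2 + d2*3 = 100/3
  d6 = d4 - d1 = -19/3
  d7 = d1/4 - d6/5 = 44/15
  d8 = d3 + d5/4 - d6 = 101/3
  d9 = d4 - d5*3 = -299/3
Walk from origin (0, 0):
  seg 1: left by d6 = -19/3 → (19/3, 0)
  seg 2: right by d1 = 20/3 → (13, 0)
  seg 3: down by d7 = 44/15 → (13, -44/15)
  seg 4: right by d7 = 44/15 → (239/15, -44/15)
  seg 5: up by d2 = 10 → (239/15, 106/15)
  seg 6: left by d7 = 44/15 → (13, 106/15)
  seg 7: up by d3 = 19 → (13, 391/15)
  seg 8: down by d7 = 44/15 → (13, 347/15)
  seg 9: up by d9 = -299/3 → (13, -1148/15)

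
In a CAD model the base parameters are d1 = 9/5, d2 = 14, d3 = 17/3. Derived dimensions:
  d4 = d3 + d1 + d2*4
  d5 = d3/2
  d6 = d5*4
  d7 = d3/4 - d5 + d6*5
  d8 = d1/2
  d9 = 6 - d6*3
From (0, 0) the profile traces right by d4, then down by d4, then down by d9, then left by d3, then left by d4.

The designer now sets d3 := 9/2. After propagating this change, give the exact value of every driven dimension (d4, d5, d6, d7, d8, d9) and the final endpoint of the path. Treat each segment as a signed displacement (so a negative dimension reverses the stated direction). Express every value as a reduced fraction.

Apply edit: d3 := 9/2
  d4 = d3 + d1 + d2*4 = 623/10
  d5 = d3/2 = 9/4
  d6 = d5*4 = 9
  d7 = d3/4 - d5 + d6*5 = 351/8
  d8 = d1/2 = 9/10
  d9 = 6 - d6*3 = -21
Walk from origin (0, 0):
  seg 1: right by d4 = 623/10 → (623/10, 0)
  seg 2: down by d4 = 623/10 → (623/10, -623/10)
  seg 3: down by d9 = -21 → (623/10, -413/10)
  seg 4: left by d3 = 9/2 → (289/5, -413/10)
  seg 5: left by d4 = 623/10 → (-9/2, -413/10)

d4 = 623/10
d5 = 9/4
d6 = 9
d7 = 351/8
d8 = 9/10
d9 = -21
endpoint = (-9/2, -413/10)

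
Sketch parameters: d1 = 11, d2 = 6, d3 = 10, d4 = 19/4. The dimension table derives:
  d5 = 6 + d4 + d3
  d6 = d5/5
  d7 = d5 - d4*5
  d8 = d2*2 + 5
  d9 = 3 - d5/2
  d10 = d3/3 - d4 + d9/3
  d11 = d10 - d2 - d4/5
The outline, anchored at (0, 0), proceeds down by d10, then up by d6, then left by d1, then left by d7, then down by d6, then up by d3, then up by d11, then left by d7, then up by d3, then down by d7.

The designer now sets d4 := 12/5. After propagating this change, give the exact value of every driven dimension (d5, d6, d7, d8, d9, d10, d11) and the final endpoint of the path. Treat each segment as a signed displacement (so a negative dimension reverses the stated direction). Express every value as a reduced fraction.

Apply edit: d4 := 12/5
  d5 = 6 + d4 + d3 = 92/5
  d6 = d5/5 = 92/25
  d7 = d5 - d4*5 = 32/5
  d8 = d2*2 + 5 = 17
  d9 = 3 - d5/2 = -31/5
  d10 = d3/3 - d4 + d9/3 = -17/15
  d11 = d10 - d2 - d4/5 = -571/75
Walk from origin (0, 0):
  seg 1: down by d10 = -17/15 → (0, 17/15)
  seg 2: up by d6 = 92/25 → (0, 361/75)
  seg 3: left by d1 = 11 → (-11, 361/75)
  seg 4: left by d7 = 32/5 → (-87/5, 361/75)
  seg 5: down by d6 = 92/25 → (-87/5, 17/15)
  seg 6: up by d3 = 10 → (-87/5, 167/15)
  seg 7: up by d11 = -571/75 → (-87/5, 88/25)
  seg 8: left by d7 = 32/5 → (-119/5, 88/25)
  seg 9: up by d3 = 10 → (-119/5, 338/25)
  seg 10: down by d7 = 32/5 → (-119/5, 178/25)

d5 = 92/5
d6 = 92/25
d7 = 32/5
d8 = 17
d9 = -31/5
d10 = -17/15
d11 = -571/75
endpoint = (-119/5, 178/25)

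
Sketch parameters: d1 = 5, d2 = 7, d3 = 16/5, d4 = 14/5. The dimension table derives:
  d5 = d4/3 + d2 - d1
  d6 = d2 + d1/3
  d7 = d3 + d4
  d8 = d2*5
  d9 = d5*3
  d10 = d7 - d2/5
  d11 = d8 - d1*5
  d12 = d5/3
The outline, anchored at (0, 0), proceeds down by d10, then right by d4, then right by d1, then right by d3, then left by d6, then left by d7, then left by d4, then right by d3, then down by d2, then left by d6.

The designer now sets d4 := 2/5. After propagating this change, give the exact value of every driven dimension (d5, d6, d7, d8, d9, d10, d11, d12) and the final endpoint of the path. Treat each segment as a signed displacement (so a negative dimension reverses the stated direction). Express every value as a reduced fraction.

Apply edit: d4 := 2/5
  d5 = d4/3 + d2 - d1 = 32/15
  d6 = d2 + d1/3 = 26/3
  d7 = d3 + d4 = 18/5
  d8 = d2*5 = 35
  d9 = d5*3 = 32/5
  d10 = d7 - d2/5 = 11/5
  d11 = d8 - d1*5 = 10
  d12 = d5/3 = 32/45
Walk from origin (0, 0):
  seg 1: down by d10 = 11/5 → (0, -11/5)
  seg 2: right by d4 = 2/5 → (2/5, -11/5)
  seg 3: right by d1 = 5 → (27/5, -11/5)
  seg 4: right by d3 = 16/5 → (43/5, -11/5)
  seg 5: left by d6 = 26/3 → (-1/15, -11/5)
  seg 6: left by d7 = 18/5 → (-11/3, -11/5)
  seg 7: left by d4 = 2/5 → (-61/15, -11/5)
  seg 8: right by d3 = 16/5 → (-13/15, -11/5)
  seg 9: down by d2 = 7 → (-13/15, -46/5)
  seg 10: left by d6 = 26/3 → (-143/15, -46/5)

d5 = 32/15
d6 = 26/3
d7 = 18/5
d8 = 35
d9 = 32/5
d10 = 11/5
d11 = 10
d12 = 32/45
endpoint = (-143/15, -46/5)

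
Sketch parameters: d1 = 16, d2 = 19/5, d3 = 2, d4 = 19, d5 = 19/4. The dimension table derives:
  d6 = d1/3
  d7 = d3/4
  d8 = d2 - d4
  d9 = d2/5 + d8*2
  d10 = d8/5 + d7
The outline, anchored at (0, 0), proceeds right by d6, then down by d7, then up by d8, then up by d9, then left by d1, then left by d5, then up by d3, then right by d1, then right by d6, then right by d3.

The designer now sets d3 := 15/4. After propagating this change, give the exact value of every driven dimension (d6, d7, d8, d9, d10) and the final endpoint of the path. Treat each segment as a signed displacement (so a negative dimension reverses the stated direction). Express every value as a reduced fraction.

d6 = 16/3
d7 = 15/16
d8 = -76/5
d9 = -741/25
d10 = -841/400
endpoint = (29/3, -16811/400)

Apply edit: d3 := 15/4
  d6 = d1/3 = 16/3
  d7 = d3/4 = 15/16
  d8 = d2 - d4 = -76/5
  d9 = d2/5 + d8*2 = -741/25
  d10 = d8/5 + d7 = -841/400
Walk from origin (0, 0):
  seg 1: right by d6 = 16/3 → (16/3, 0)
  seg 2: down by d7 = 15/16 → (16/3, -15/16)
  seg 3: up by d8 = -76/5 → (16/3, -1291/80)
  seg 4: up by d9 = -741/25 → (16/3, -18311/400)
  seg 5: left by d1 = 16 → (-32/3, -18311/400)
  seg 6: left by d5 = 19/4 → (-185/12, -18311/400)
  seg 7: up by d3 = 15/4 → (-185/12, -16811/400)
  seg 8: right by d1 = 16 → (7/12, -16811/400)
  seg 9: right by d6 = 16/3 → (71/12, -16811/400)
  seg 10: right by d3 = 15/4 → (29/3, -16811/400)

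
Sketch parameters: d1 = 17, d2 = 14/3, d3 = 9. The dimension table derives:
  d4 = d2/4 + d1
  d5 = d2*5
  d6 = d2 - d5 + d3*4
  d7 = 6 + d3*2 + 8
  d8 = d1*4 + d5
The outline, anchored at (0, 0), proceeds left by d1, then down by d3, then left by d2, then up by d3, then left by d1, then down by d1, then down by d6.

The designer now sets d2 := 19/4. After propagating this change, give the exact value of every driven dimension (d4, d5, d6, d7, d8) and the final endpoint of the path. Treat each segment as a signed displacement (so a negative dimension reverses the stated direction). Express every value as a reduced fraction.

d4 = 291/16
d5 = 95/4
d6 = 17
d7 = 32
d8 = 367/4
endpoint = (-155/4, -34)

Apply edit: d2 := 19/4
  d4 = d2/4 + d1 = 291/16
  d5 = d2*5 = 95/4
  d6 = d2 - d5 + d3*4 = 17
  d7 = 6 + d3*2 + 8 = 32
  d8 = d1*4 + d5 = 367/4
Walk from origin (0, 0):
  seg 1: left by d1 = 17 → (-17, 0)
  seg 2: down by d3 = 9 → (-17, -9)
  seg 3: left by d2 = 19/4 → (-87/4, -9)
  seg 4: up by d3 = 9 → (-87/4, 0)
  seg 5: left by d1 = 17 → (-155/4, 0)
  seg 6: down by d1 = 17 → (-155/4, -17)
  seg 7: down by d6 = 17 → (-155/4, -34)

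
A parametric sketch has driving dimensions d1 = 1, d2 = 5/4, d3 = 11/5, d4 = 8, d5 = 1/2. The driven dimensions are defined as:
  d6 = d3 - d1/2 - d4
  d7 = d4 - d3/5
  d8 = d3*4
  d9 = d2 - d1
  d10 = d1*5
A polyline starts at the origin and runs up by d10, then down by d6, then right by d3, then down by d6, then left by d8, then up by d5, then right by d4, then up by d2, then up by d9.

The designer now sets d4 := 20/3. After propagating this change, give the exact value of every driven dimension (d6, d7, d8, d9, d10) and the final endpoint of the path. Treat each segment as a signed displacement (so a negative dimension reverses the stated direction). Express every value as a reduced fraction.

Apply edit: d4 := 20/3
  d6 = d3 - d1/2 - d4 = -149/30
  d7 = d4 - d3/5 = 467/75
  d8 = d3*4 = 44/5
  d9 = d2 - d1 = 1/4
  d10 = d1*5 = 5
Walk from origin (0, 0):
  seg 1: up by d10 = 5 → (0, 5)
  seg 2: down by d6 = -149/30 → (0, 299/30)
  seg 3: right by d3 = 11/5 → (11/5, 299/30)
  seg 4: down by d6 = -149/30 → (11/5, 224/15)
  seg 5: left by d8 = 44/5 → (-33/5, 224/15)
  seg 6: up by d5 = 1/2 → (-33/5, 463/30)
  seg 7: right by d4 = 20/3 → (1/15, 463/30)
  seg 8: up by d2 = 5/4 → (1/15, 1001/60)
  seg 9: up by d9 = 1/4 → (1/15, 254/15)

d6 = -149/30
d7 = 467/75
d8 = 44/5
d9 = 1/4
d10 = 5
endpoint = (1/15, 254/15)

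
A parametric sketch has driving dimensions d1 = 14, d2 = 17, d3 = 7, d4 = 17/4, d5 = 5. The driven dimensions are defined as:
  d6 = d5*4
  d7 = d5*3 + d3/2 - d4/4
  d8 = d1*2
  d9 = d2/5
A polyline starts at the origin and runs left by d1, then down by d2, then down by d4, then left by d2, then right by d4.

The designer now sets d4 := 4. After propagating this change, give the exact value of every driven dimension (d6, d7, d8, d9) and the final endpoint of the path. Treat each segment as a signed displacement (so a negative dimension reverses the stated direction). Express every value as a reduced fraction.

d6 = 20
d7 = 35/2
d8 = 28
d9 = 17/5
endpoint = (-27, -21)

Apply edit: d4 := 4
  d6 = d5*4 = 20
  d7 = d5*3 + d3/2 - d4/4 = 35/2
  d8 = d1*2 = 28
  d9 = d2/5 = 17/5
Walk from origin (0, 0):
  seg 1: left by d1 = 14 → (-14, 0)
  seg 2: down by d2 = 17 → (-14, -17)
  seg 3: down by d4 = 4 → (-14, -21)
  seg 4: left by d2 = 17 → (-31, -21)
  seg 5: right by d4 = 4 → (-27, -21)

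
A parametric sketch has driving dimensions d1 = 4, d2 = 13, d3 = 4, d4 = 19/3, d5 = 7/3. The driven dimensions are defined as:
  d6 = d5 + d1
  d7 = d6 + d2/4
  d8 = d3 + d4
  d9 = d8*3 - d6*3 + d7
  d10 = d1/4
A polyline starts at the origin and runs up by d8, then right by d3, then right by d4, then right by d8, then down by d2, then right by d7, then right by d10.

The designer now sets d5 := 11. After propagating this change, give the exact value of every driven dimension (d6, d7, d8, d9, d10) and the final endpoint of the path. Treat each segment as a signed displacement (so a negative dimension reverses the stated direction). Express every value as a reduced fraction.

Apply edit: d5 := 11
  d6 = d5 + d1 = 15
  d7 = d6 + d2/4 = 73/4
  d8 = d3 + d4 = 31/3
  d9 = d8*3 - d6*3 + d7 = 17/4
  d10 = d1/4 = 1
Walk from origin (0, 0):
  seg 1: up by d8 = 31/3 → (0, 31/3)
  seg 2: right by d3 = 4 → (4, 31/3)
  seg 3: right by d4 = 19/3 → (31/3, 31/3)
  seg 4: right by d8 = 31/3 → (62/3, 31/3)
  seg 5: down by d2 = 13 → (62/3, -8/3)
  seg 6: right by d7 = 73/4 → (467/12, -8/3)
  seg 7: right by d10 = 1 → (479/12, -8/3)

d6 = 15
d7 = 73/4
d8 = 31/3
d9 = 17/4
d10 = 1
endpoint = (479/12, -8/3)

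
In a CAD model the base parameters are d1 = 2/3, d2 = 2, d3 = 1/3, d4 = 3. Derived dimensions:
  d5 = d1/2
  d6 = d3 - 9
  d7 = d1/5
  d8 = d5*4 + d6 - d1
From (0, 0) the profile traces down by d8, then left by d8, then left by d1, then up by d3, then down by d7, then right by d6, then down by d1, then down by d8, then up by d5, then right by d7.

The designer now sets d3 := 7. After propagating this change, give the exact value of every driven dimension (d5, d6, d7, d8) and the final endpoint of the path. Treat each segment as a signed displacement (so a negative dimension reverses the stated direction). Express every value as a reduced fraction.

Apply edit: d3 := 7
  d5 = d1/2 = 1/3
  d6 = d3 - 9 = -2
  d7 = d1/5 = 2/15
  d8 = d5*4 + d6 - d1 = -4/3
Walk from origin (0, 0):
  seg 1: down by d8 = -4/3 → (0, 4/3)
  seg 2: left by d8 = -4/3 → (4/3, 4/3)
  seg 3: left by d1 = 2/3 → (2/3, 4/3)
  seg 4: up by d3 = 7 → (2/3, 25/3)
  seg 5: down by d7 = 2/15 → (2/3, 41/5)
  seg 6: right by d6 = -2 → (-4/3, 41/5)
  seg 7: down by d1 = 2/3 → (-4/3, 113/15)
  seg 8: down by d8 = -4/3 → (-4/3, 133/15)
  seg 9: up by d5 = 1/3 → (-4/3, 46/5)
  seg 10: right by d7 = 2/15 → (-6/5, 46/5)

d5 = 1/3
d6 = -2
d7 = 2/15
d8 = -4/3
endpoint = (-6/5, 46/5)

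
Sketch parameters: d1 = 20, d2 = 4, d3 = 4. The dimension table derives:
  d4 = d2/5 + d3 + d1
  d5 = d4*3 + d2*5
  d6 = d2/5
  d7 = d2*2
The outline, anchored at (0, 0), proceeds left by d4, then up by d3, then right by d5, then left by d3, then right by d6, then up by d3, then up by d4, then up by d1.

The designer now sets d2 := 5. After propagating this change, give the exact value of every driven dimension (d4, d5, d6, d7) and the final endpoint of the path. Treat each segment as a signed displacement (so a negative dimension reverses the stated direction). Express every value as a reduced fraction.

Apply edit: d2 := 5
  d4 = d2/5 + d3 + d1 = 25
  d5 = d4*3 + d2*5 = 100
  d6 = d2/5 = 1
  d7 = d2*2 = 10
Walk from origin (0, 0):
  seg 1: left by d4 = 25 → (-25, 0)
  seg 2: up by d3 = 4 → (-25, 4)
  seg 3: right by d5 = 100 → (75, 4)
  seg 4: left by d3 = 4 → (71, 4)
  seg 5: right by d6 = 1 → (72, 4)
  seg 6: up by d3 = 4 → (72, 8)
  seg 7: up by d4 = 25 → (72, 33)
  seg 8: up by d1 = 20 → (72, 53)

d4 = 25
d5 = 100
d6 = 1
d7 = 10
endpoint = (72, 53)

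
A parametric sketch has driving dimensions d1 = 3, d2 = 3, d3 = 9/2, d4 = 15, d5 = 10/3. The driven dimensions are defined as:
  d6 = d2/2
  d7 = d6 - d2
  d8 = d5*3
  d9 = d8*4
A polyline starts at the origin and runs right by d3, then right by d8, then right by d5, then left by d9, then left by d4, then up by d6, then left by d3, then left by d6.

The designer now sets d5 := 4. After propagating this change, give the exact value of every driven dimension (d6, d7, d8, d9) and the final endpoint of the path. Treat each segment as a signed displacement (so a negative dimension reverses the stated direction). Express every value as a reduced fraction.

Apply edit: d5 := 4
  d6 = d2/2 = 3/2
  d7 = d6 - d2 = -3/2
  d8 = d5*3 = 12
  d9 = d8*4 = 48
Walk from origin (0, 0):
  seg 1: right by d3 = 9/2 → (9/2, 0)
  seg 2: right by d8 = 12 → (33/2, 0)
  seg 3: right by d5 = 4 → (41/2, 0)
  seg 4: left by d9 = 48 → (-55/2, 0)
  seg 5: left by d4 = 15 → (-85/2, 0)
  seg 6: up by d6 = 3/2 → (-85/2, 3/2)
  seg 7: left by d3 = 9/2 → (-47, 3/2)
  seg 8: left by d6 = 3/2 → (-97/2, 3/2)

d6 = 3/2
d7 = -3/2
d8 = 12
d9 = 48
endpoint = (-97/2, 3/2)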